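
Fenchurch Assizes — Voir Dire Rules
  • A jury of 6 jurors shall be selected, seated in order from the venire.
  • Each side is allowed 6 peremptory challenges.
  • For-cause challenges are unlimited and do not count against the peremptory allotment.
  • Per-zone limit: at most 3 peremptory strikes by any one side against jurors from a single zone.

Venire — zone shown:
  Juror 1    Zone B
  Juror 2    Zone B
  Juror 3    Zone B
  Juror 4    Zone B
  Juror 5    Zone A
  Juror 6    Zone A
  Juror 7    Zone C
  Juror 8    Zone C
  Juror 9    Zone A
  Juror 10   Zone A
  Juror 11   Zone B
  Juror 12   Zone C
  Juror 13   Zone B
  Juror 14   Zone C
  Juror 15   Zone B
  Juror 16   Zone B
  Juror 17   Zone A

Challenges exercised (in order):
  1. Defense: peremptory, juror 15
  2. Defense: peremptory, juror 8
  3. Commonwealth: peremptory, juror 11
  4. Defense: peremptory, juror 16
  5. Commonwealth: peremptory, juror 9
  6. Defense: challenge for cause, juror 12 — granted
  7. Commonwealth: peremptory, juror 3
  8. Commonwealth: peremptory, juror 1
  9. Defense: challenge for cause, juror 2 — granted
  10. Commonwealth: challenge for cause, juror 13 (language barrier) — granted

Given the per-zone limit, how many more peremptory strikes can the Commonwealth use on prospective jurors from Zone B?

0

Commonwealth peremptories so far: #11, #9, #3, #1 — 4 of 6 used, 2 left overall.
Against Zone B: #11, #3, #1 — 3 used; per-zone cap 3 leaves 0.
Binding limit: min(2, 0) = 0.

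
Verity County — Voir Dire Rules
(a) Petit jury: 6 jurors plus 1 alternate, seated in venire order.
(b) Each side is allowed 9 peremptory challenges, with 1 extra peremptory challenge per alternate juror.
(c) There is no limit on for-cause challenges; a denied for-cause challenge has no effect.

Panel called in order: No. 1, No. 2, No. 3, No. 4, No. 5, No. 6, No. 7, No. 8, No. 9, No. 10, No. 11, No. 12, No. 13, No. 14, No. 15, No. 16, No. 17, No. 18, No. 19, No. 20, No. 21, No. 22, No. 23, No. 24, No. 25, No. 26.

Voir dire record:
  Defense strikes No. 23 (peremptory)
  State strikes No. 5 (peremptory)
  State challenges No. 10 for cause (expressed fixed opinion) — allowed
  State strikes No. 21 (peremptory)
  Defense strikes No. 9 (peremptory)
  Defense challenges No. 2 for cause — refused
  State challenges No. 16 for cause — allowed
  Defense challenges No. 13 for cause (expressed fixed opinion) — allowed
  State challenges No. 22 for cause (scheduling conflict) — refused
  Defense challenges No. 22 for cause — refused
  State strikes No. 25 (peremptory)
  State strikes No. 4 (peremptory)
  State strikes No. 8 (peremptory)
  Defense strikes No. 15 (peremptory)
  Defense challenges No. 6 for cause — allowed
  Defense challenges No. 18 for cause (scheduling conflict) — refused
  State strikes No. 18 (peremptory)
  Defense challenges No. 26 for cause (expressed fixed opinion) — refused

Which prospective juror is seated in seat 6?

Removed: #4, #5, #6, #8, #9, #10, #13, #15, #16, #18, #21, #23, #25. (#2, #22, #26 stay — for-cause denied.)
Seating in order: seats 1–6 → #1, #2, #3, #7, #11, #12; alternates → #14.
So seat 6 is #12.

12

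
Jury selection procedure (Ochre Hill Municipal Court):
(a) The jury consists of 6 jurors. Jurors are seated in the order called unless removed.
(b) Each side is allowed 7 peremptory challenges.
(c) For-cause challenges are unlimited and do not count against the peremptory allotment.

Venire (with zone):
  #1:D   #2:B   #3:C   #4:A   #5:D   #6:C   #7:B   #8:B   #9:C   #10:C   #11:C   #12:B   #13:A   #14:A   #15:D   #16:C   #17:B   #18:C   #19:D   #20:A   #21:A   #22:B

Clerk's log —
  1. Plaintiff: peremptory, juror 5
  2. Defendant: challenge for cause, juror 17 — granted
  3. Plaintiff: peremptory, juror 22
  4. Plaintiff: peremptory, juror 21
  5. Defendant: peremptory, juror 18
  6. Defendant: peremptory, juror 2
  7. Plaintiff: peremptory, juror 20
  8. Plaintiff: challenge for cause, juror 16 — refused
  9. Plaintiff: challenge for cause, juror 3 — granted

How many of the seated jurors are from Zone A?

1

Removed: #2, #3, #5, #17, #18, #20, #21, #22.
Seated jurors 1–6: #1, #4, #6, #7, #8, #9.
Of those, in Zone A: #4 → 1.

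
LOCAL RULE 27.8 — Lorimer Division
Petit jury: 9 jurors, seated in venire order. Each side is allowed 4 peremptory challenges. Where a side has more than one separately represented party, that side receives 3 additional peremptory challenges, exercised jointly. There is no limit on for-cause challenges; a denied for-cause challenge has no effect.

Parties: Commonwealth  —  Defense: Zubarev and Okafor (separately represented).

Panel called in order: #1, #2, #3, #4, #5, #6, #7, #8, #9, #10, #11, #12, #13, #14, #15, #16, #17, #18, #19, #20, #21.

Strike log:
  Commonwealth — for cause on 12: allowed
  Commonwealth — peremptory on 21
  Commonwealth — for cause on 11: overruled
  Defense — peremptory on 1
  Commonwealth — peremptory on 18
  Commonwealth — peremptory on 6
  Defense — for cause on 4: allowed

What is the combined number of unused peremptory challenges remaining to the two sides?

Commonwealth allotment: 4. Defense allotment: 4 base + 3 multi-party = 7.
Commonwealth peremptories used: #21, #18, #6 — 3 (for-cause on #12, #11 don't count).
Defense peremptories used: #1 — 1 (the for-cause on #4 doesn't count).
Remaining: (4 − 3) + (7 − 1) = 7.

7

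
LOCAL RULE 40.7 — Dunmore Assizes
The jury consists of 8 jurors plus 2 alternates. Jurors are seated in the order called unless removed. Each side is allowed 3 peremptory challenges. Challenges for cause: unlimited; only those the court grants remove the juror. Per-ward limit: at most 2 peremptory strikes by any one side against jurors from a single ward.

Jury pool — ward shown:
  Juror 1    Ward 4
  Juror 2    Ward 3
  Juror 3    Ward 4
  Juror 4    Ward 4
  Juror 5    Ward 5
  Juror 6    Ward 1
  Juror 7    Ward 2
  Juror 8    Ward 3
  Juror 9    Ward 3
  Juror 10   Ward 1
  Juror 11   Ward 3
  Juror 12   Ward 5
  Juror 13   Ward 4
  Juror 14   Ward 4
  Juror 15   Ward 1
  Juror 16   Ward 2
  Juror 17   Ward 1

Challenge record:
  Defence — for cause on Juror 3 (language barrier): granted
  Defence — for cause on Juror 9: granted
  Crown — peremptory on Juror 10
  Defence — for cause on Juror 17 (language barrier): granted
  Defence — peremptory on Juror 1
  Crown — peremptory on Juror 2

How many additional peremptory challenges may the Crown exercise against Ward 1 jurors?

1

Crown peremptories so far: #10, #2 — 2 of 3 used, 1 left overall.
Against Ward 1: #10 — 1 used; per-ward cap 2 leaves 1.
Binding limit: min(1, 1) = 1.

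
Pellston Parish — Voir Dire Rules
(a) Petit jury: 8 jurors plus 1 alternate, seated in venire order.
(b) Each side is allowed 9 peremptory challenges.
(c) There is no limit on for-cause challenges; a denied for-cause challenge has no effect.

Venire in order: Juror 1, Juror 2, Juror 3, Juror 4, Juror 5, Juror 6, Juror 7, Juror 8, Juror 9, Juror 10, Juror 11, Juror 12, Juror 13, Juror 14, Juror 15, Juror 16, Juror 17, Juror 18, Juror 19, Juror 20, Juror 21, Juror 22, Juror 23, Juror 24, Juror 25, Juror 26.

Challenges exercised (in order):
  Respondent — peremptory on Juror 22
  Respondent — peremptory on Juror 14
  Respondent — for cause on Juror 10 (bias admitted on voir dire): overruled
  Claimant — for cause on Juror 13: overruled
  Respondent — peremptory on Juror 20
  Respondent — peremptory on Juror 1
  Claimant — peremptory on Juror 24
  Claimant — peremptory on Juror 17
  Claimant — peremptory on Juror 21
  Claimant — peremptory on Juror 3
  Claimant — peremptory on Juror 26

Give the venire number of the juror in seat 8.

Removed: #1, #3, #14, #17, #20, #21, #22, #24, #26. (#10, #13 stay — for-cause denied.)
Filling seats in venire order through position 8: #2, #4, #5, #6, #7, #8, #9, #10.
So seat 8 is #10.

10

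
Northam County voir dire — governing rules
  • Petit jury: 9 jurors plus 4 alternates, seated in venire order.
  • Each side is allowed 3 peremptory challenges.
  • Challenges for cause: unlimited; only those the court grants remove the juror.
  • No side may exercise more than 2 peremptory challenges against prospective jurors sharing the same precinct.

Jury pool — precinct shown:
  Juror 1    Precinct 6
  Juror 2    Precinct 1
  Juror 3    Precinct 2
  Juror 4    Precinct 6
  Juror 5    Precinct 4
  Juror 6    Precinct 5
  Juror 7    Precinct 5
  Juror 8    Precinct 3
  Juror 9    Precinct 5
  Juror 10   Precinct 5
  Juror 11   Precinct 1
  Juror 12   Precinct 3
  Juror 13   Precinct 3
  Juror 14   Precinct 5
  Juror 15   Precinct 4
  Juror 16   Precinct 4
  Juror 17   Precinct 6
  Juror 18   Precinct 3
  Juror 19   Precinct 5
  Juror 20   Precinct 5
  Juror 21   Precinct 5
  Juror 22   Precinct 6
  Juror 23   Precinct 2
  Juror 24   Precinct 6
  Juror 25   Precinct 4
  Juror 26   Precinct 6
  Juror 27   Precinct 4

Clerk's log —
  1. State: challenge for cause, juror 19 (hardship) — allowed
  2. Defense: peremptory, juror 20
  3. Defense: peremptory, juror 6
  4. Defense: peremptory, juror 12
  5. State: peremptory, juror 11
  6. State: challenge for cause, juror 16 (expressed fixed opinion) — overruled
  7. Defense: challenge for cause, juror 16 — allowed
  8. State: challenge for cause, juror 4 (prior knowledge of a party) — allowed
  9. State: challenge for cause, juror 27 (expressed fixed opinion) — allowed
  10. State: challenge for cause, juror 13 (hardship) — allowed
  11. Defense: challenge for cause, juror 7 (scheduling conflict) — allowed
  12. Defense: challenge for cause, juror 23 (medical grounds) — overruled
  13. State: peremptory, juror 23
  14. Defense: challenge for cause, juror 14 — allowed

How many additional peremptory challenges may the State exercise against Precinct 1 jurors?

1

State peremptories so far: #11, #23 — 2 of 3 used, 1 left overall.
Against Precinct 1: #11 — 1 used; per-precinct cap 2 leaves 1.
Binding limit: min(1, 1) = 1.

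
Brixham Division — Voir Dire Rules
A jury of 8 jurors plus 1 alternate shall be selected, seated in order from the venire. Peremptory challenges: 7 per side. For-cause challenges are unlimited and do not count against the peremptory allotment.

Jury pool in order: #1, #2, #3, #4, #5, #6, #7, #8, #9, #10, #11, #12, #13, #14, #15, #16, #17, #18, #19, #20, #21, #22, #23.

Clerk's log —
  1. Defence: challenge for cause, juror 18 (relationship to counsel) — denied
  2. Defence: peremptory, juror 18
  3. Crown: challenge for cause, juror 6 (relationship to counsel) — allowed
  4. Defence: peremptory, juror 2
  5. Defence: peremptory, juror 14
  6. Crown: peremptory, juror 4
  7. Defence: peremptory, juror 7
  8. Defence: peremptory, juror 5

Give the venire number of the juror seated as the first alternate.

15

Removed: #2, #4, #5, #6, #7, #14, #18.
Seating in order: seats 1–8 → #1, #3, #8, #9, #10, #11, #12, #13; alternates → #15.
So alternate 1 is #15.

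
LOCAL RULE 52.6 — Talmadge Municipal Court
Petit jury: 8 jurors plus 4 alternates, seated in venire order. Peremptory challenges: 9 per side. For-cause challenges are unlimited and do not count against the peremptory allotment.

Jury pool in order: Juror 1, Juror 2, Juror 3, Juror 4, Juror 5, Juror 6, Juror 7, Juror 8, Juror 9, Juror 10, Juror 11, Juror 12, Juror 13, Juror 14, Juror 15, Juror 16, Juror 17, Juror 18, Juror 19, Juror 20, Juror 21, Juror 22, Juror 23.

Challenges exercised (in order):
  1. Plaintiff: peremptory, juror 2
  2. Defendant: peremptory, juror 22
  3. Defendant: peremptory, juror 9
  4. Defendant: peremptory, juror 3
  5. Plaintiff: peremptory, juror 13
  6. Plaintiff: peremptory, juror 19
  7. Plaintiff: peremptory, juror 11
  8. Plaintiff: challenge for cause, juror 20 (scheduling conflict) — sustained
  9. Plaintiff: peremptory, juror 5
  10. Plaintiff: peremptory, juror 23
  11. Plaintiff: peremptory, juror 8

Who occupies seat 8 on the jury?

Removed: #2, #3, #5, #8, #9, #11, #13, #19, #20, #22, #23.
Seating in order: seats 1–8 → #1, #4, #6, #7, #10, #12, #14, #15; alternates → #16, #17, #18, #21.
So seat 8 is #15.

15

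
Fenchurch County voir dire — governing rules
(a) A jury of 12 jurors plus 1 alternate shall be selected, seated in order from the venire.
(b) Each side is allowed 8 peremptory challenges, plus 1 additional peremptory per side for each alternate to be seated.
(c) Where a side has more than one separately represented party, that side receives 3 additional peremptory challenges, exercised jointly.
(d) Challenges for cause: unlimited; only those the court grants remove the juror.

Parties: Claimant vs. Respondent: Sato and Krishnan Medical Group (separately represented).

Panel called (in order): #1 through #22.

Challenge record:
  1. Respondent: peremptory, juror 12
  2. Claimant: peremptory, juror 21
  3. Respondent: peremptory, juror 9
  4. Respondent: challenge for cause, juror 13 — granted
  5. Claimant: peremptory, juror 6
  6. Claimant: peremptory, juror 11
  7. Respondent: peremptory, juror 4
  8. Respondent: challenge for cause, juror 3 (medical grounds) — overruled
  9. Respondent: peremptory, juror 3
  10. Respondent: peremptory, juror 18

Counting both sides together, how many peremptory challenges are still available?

13

Claimant allotment: 8 base + 1 × 1 alternate = 9. Respondent allotment: 8 base + 1 × 1 alternate + 3 multi-party = 12.
Claimant peremptories used: #21, #6, #11 — 3.
Respondent peremptories used: #12, #9, #4, #3, #18 — 5 (for-cause on #13, #3 don't count).
Remaining: (9 − 3) + (12 − 5) = 13.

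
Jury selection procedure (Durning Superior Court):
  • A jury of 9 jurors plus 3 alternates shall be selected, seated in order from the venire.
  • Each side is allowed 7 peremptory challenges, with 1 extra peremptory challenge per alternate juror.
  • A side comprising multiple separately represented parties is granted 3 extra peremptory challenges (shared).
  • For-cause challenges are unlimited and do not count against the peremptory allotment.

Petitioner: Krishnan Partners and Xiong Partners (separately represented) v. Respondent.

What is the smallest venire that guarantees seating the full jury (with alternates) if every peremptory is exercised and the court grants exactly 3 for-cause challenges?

38

Seats to fill: 9 + 3 alternates = 12.
Peremptories — Petitioner: 7 + 1×3 + 3 = 13; Respondent: 7 + 1×3 = 10; total 23.
For-cause removals: 3.
Minimum venire: 12 + 23 + 3 = 38.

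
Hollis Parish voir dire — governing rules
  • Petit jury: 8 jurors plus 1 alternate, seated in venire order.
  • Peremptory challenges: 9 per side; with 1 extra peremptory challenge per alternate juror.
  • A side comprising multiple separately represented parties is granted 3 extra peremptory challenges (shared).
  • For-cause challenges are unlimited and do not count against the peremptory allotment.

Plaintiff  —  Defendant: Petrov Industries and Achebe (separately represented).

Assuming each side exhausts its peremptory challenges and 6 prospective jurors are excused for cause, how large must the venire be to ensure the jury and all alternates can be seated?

38

Seats to fill: 8 + 1 alternates = 9.
Peremptories — Plaintiff: 9 + 1×1 = 10; Defendant: 9 + 1×1 + 3 = 13; total 23.
For-cause removals: 6.
Minimum venire: 9 + 23 + 6 = 38.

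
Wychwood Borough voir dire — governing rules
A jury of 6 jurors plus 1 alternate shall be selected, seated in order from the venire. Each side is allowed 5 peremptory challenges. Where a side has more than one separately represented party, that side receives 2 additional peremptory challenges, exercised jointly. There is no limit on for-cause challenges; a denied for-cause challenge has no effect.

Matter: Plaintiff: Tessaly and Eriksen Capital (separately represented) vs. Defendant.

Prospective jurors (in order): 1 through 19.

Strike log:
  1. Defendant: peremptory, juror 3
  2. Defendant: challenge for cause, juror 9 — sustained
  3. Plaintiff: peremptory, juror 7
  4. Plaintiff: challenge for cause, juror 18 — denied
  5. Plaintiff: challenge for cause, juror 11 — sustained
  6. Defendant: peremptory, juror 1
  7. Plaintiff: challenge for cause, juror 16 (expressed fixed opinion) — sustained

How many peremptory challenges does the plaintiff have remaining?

6

Plaintiff allotment: 5 base + 2 multi-party = 7.
Plaintiff peremptories used: #7 — 1 (for-cause on #18, #11, #16 don't count).
Remaining: 7 − 1 = 6.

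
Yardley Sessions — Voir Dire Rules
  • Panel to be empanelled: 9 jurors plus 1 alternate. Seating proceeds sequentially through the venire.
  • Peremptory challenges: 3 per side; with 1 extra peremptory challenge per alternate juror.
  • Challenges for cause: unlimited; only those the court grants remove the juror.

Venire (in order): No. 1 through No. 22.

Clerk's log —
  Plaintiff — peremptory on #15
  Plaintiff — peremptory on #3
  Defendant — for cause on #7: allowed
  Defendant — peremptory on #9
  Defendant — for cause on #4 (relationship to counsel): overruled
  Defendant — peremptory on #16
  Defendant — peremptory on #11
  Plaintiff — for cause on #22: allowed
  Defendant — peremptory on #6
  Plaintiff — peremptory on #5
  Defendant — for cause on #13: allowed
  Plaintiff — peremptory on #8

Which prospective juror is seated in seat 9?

Removed: #3, #5, #6, #7, #8, #9, #11, #13, #15, #16, #22. (#4 stays — for-cause denied.)
Seating in order: seats 1–9 → #1, #2, #4, #10, #12, #14, #17, #18, #19; alternates → #20.
So seat 9 is #19.

19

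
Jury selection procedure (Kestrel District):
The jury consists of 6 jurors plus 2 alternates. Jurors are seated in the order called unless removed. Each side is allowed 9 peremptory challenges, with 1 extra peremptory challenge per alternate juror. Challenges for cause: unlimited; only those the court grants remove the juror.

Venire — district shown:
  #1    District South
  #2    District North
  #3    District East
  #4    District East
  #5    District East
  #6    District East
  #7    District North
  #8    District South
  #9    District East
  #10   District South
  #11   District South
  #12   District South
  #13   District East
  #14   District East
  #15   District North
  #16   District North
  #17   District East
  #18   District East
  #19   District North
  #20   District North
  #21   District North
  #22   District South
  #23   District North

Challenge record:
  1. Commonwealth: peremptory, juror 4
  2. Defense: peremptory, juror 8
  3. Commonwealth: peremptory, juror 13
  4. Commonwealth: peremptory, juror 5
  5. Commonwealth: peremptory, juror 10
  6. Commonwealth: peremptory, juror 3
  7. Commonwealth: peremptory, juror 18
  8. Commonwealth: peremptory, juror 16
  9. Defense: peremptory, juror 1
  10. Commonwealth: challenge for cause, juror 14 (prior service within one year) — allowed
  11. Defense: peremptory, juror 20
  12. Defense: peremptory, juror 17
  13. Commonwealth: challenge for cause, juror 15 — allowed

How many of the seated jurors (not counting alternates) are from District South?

Removed: #1, #3, #4, #5, #8, #10, #13, #14, #15, #16, #17, #18, #20.
Seated jurors 1–6: #2, #6, #7, #9, #11, #12 (alternates #19, #21 not counted).
Of those, in District South: #11, #12 → 2.

2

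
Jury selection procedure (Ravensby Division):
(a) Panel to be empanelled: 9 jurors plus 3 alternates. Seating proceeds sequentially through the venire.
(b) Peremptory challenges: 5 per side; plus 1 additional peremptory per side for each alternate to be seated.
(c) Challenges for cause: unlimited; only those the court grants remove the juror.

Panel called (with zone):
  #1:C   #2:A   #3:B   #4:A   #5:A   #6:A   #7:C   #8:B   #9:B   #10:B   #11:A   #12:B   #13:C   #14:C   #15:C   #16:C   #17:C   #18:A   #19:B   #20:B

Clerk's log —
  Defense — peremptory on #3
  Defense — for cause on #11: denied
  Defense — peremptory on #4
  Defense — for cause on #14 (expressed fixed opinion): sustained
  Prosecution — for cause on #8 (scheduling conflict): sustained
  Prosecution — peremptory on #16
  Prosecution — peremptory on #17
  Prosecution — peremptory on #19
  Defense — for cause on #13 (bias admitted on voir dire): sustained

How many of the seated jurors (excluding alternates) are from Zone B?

Removed: #3, #4, #8, #13, #14, #16, #17, #19.
Seated jurors 1–9: #1, #2, #5, #6, #7, #9, #10, #11, #12 (alternates #15, #18, #20 not counted).
Of those, in Zone B: #9, #10, #12 → 3.

3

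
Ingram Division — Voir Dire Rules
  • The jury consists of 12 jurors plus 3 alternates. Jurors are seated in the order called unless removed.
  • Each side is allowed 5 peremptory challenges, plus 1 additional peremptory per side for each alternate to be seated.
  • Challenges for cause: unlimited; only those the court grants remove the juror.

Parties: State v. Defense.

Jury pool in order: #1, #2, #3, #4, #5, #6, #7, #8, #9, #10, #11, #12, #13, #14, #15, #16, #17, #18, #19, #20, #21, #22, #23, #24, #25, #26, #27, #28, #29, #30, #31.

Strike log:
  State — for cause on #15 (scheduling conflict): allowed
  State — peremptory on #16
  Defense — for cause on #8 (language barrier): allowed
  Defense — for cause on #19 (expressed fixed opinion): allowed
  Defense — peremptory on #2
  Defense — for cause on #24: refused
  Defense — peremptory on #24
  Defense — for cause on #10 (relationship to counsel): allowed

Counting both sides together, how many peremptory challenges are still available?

State allotment: 5 base + 1 × 3 alternates = 8. Defense allotment: 5 base + 1 × 3 alternates = 8.
State peremptories used: #16 — 1 (the for-cause on #15 doesn't count).
Defense peremptories used: #2, #24 — 2 (for-cause on #8, #19, #24, #10 don't count).
Remaining: (8 − 1) + (8 − 2) = 13.

13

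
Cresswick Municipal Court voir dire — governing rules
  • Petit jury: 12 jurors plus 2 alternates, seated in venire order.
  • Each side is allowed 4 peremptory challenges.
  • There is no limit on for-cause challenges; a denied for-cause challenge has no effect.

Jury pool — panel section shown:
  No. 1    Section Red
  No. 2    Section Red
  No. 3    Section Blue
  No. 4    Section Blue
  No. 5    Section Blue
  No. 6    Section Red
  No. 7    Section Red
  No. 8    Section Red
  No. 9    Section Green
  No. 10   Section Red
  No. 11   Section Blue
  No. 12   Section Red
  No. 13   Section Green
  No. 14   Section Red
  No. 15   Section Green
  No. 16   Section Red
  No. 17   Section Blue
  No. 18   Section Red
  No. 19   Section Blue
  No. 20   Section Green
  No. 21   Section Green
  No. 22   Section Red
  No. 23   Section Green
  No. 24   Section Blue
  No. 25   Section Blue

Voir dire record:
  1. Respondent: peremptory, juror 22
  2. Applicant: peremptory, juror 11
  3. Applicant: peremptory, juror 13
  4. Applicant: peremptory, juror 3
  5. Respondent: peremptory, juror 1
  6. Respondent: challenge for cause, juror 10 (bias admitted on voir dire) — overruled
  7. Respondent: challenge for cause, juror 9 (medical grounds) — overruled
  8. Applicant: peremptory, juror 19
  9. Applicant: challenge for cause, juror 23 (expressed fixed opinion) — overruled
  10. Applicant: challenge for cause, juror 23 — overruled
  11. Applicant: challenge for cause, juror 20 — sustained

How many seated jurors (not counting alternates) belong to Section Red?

Removed: #1, #3, #11, #13, #19, #20, #22.
Seated jurors 1–12: #2, #4, #5, #6, #7, #8, #9, #10, #12, #14, #15, #16 (alternates #17, #18 not counted).
Of those, in Section Red: #2, #6, #7, #8, #10, #12, #14, #16 → 8.

8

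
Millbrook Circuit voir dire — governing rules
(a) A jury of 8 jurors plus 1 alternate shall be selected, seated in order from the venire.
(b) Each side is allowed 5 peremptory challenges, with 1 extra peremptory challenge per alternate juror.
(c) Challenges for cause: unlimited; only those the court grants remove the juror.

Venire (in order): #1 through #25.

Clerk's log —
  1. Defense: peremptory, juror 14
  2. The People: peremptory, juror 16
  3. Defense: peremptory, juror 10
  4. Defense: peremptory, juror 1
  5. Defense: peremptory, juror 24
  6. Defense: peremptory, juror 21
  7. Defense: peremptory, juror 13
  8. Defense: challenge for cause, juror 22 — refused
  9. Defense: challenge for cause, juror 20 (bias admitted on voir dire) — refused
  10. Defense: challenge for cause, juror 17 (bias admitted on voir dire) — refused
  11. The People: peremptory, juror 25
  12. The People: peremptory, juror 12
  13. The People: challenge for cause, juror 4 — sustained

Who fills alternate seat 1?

15

Removed: #1, #4, #10, #12, #13, #14, #16, #21, #24, #25. (#17, #20, #22 stay — for-cause denied.)
Seating in order: seats 1–8 → #2, #3, #5, #6, #7, #8, #9, #11; alternates → #15.
So alternate 1 is #15.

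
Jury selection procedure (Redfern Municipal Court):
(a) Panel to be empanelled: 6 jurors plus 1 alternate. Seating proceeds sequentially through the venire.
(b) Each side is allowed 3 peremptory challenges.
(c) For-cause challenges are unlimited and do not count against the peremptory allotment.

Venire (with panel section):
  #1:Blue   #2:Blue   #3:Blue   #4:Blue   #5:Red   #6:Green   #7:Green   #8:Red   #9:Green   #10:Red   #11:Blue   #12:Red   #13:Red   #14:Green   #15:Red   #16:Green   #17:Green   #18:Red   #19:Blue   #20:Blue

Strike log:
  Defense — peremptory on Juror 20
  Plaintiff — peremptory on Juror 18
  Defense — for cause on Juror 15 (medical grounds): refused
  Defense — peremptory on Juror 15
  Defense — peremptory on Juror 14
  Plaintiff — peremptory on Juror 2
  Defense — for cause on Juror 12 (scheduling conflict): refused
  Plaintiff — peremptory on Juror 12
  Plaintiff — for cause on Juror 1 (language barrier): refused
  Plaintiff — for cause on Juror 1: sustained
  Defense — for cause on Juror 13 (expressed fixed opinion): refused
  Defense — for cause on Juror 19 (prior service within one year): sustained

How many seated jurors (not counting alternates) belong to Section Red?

2

Removed: #1, #2, #12, #14, #15, #18, #19, #20.
Seated jurors 1–6: #3, #4, #5, #6, #7, #8 (alternates #9 not counted).
Of those, in Section Red: #5, #8 → 2.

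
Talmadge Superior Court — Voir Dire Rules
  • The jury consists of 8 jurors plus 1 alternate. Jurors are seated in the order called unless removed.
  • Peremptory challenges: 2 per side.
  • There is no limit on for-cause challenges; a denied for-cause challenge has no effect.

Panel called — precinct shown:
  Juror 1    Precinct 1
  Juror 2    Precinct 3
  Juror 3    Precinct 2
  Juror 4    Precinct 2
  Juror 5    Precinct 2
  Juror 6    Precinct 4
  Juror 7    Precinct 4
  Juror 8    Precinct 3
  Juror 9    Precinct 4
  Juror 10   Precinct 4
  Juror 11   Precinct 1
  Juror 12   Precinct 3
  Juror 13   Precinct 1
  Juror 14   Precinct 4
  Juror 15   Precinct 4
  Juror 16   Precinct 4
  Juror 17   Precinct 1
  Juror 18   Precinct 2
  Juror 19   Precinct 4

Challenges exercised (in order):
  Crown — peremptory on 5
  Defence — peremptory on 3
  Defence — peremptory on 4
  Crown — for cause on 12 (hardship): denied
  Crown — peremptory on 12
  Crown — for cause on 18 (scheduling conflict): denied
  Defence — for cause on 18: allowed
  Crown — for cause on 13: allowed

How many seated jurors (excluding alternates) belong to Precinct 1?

2

Removed: #3, #4, #5, #12, #13, #18.
Seated jurors 1–8: #1, #2, #6, #7, #8, #9, #10, #11 (alternates #14 not counted).
Of those, in Precinct 1: #1, #11 → 2.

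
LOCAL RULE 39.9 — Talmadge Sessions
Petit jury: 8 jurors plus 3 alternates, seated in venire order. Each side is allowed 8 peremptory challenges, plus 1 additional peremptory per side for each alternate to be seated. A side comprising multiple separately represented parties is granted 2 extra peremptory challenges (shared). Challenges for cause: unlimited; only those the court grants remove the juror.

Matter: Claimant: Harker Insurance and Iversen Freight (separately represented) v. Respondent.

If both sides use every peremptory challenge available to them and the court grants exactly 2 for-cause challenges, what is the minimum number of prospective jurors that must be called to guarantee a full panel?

Seats to fill: 8 + 3 alternates = 11.
Peremptories — Claimant: 8 + 1×3 + 2 = 13; Respondent: 8 + 1×3 = 11; total 24.
For-cause removals: 2.
Minimum venire: 11 + 24 + 2 = 37.

37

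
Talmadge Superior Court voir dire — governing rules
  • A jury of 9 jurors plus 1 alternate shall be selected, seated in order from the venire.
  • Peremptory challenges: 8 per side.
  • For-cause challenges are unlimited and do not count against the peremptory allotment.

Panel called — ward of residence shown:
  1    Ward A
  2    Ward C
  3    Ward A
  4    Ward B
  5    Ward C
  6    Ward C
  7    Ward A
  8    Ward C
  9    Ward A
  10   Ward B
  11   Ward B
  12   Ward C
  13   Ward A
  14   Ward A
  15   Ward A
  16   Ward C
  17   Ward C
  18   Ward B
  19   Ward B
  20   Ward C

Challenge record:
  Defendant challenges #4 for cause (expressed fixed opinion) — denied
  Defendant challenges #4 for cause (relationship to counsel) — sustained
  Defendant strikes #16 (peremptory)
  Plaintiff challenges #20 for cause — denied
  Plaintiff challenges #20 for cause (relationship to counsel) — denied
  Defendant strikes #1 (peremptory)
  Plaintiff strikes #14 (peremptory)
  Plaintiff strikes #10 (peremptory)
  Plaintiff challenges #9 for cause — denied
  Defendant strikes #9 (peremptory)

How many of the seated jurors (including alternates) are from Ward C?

Removed: #1, #4, #9, #10, #14, #16.
Seated (10 incl. alternates): #2, #3, #5, #6, #7, #8, #11, #12, #13, #15.
Of those, in Ward C: #2, #5, #6, #8, #12 → 5.

5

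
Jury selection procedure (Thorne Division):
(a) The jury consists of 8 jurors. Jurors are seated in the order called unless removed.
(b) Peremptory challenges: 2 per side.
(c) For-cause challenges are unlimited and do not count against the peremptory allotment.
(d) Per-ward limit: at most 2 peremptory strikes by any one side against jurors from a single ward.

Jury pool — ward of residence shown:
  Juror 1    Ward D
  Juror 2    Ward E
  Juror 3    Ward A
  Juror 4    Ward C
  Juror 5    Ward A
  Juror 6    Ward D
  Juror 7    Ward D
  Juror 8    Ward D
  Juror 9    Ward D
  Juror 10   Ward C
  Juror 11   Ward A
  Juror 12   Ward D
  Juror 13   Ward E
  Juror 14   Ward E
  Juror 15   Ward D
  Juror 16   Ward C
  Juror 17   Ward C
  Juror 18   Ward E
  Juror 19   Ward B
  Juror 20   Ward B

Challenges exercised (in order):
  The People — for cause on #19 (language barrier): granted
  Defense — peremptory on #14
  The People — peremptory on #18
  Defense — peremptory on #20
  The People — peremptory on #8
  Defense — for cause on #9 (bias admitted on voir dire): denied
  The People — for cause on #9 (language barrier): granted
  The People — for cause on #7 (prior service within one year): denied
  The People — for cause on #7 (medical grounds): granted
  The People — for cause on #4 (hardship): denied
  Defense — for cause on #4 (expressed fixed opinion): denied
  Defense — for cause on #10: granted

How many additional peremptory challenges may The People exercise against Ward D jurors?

0

The People peremptories so far: #18, #8 — 2 of 2 used, 0 left overall.
Against Ward D: #8 — 1 used; per-ward cap 2 leaves 1.
Binding limit: min(0, 1) = 0.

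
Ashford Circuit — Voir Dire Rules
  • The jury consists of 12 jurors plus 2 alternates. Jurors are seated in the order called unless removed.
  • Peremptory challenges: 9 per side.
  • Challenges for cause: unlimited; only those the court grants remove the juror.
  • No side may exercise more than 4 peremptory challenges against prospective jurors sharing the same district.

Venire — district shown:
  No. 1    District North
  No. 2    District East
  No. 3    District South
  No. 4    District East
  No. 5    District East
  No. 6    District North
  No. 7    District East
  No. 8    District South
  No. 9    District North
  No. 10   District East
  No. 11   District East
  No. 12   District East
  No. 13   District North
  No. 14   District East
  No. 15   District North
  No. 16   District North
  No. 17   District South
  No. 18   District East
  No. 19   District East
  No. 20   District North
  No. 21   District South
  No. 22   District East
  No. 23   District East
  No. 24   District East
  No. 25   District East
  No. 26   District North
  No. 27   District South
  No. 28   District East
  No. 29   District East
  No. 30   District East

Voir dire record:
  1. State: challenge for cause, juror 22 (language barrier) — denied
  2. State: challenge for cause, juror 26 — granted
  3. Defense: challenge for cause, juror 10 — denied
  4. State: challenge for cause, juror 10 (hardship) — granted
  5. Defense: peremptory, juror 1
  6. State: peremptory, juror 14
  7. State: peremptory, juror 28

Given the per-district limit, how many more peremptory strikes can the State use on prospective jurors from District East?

2

State peremptories so far: #14, #28 — 2 of 9 used, 7 left overall.
Against District East: #14, #28 — 2 used; per-district cap 4 leaves 2.
Binding limit: min(7, 2) = 2.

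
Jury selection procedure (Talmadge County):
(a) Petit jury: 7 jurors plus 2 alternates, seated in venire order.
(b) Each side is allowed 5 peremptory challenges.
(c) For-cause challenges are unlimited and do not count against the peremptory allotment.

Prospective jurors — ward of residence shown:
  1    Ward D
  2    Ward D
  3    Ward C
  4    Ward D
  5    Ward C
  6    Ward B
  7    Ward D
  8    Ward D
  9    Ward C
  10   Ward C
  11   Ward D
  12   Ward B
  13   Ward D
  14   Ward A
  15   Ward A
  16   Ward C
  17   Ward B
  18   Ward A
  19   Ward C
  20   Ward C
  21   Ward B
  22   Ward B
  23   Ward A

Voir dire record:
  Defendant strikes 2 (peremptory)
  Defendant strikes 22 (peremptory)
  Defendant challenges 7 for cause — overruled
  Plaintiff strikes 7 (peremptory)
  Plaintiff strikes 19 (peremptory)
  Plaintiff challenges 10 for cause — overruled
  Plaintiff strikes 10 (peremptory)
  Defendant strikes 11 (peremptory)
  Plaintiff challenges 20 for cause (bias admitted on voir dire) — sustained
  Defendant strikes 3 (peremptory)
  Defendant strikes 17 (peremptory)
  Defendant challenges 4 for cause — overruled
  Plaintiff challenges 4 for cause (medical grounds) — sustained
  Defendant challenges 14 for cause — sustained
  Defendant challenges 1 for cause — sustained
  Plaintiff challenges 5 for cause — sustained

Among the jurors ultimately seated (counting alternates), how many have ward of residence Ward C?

Removed: #1, #2, #3, #4, #5, #7, #10, #11, #14, #17, #19, #20, #22.
Seated (9 incl. alternates): #6, #8, #9, #12, #13, #15, #16, #18, #21.
Of those, in Ward C: #9, #16 → 2.

2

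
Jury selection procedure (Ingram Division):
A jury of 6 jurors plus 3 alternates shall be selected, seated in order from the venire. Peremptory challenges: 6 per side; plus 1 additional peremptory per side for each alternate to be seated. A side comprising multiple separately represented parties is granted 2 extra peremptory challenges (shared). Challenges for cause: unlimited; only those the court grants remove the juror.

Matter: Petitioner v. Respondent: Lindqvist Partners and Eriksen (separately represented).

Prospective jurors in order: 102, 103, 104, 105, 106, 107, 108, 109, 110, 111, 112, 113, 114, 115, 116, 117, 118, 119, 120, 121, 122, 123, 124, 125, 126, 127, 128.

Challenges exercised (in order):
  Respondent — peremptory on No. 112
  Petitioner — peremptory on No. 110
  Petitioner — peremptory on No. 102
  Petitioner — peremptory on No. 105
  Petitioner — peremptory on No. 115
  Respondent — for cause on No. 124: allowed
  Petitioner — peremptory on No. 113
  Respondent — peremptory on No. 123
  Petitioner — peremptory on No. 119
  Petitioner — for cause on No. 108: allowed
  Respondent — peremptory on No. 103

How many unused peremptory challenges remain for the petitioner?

3

Petitioner allotment: 6 base + 1 × 3 alternates = 9.
Petitioner peremptories used: #110, #102, #105, #115, #113, #119 — 6 (the for-cause on #108 doesn't count).
Remaining: 9 − 6 = 3.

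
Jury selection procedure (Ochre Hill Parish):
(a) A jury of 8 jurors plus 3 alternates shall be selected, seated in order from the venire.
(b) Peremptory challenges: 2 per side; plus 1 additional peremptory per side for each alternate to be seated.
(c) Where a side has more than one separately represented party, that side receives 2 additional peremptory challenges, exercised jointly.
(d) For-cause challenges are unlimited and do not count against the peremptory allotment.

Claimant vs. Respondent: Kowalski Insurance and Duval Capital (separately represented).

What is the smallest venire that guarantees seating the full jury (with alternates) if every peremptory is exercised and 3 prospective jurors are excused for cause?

26

Seats to fill: 8 + 3 alternates = 11.
Peremptories — Claimant: 2 + 1×3 = 5; Respondent: 2 + 1×3 + 2 = 7; total 12.
For-cause removals: 3.
Minimum venire: 11 + 12 + 3 = 26.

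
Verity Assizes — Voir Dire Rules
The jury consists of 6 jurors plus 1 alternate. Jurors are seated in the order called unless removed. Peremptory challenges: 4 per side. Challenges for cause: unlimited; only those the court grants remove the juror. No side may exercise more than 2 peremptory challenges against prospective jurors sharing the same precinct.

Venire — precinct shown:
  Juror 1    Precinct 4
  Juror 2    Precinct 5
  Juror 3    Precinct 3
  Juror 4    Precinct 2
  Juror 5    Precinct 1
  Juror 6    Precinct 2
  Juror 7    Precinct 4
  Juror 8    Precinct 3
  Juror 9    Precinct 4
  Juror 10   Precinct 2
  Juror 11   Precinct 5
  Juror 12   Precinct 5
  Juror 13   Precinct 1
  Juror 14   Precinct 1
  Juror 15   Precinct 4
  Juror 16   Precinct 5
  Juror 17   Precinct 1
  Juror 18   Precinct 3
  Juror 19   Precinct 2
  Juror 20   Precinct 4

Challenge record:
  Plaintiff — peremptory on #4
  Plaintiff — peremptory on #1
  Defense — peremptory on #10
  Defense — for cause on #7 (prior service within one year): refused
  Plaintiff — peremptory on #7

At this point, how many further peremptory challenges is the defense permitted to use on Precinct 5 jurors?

2

Defense peremptories so far: #10 — 1 of 4 used, 3 left overall.
Against Precinct 5: none yet — per-precinct cap 2 leaves 2.
Binding limit: min(3, 2) = 2.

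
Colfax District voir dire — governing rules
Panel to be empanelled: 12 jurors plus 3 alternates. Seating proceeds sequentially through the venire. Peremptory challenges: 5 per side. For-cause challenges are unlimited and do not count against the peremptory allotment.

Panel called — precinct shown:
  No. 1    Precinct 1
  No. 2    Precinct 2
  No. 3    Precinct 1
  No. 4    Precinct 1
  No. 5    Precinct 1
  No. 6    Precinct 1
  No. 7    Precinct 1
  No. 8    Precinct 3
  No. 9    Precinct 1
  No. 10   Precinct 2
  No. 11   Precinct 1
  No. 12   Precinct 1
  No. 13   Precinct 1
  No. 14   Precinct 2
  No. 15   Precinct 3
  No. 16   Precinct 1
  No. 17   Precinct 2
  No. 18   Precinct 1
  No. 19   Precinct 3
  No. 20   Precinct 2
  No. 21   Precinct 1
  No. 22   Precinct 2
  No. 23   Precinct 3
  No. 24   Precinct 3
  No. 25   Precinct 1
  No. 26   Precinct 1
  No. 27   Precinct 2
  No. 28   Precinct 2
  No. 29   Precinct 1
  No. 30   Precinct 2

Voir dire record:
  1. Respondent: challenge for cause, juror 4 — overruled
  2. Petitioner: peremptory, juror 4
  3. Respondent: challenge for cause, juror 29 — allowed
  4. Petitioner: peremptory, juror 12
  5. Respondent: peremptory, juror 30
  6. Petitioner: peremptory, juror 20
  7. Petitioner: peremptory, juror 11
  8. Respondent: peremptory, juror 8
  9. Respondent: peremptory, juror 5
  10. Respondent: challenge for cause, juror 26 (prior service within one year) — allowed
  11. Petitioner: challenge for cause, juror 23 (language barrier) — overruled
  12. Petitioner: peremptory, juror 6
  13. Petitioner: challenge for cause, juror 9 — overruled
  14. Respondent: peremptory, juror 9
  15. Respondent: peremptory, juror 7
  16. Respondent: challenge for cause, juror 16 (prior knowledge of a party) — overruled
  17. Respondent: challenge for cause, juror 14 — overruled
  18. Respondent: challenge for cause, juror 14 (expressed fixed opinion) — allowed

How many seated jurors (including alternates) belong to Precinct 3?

Removed: #4, #5, #6, #7, #8, #9, #11, #12, #14, #20, #26, #29, #30.
Seated (15 incl. alternates): #1, #2, #3, #10, #13, #15, #16, #17, #18, #19, #21, #22, #23, #24, #25.
Of those, in Precinct 3: #15, #19, #23, #24 → 4.

4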